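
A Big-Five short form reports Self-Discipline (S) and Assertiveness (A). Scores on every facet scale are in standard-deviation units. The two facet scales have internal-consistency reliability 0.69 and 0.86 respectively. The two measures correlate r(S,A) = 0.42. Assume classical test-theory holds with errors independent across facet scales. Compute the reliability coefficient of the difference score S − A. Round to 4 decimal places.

0.6121

Var(S−A) = 1 + 1 − 2·0.42 = 2 − 0.84 = 1.16.
Under uncorrelated errors the observed covariances equal the true-score covariances, so only the own-variance terms attenuate.
True-score variance = [0.69 + 0.86] − 0.84 = 1.55 − 0.84 = 0.71.
Reliability = 0.71 / 1.16 = 0.6121.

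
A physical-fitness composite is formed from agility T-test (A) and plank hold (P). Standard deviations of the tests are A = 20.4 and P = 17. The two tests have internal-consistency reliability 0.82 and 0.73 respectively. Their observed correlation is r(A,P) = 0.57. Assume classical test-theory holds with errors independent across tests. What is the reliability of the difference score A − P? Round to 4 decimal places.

0.5063

Var(A−P) = 20.4² + 17² − 2·20.4·17·0.57 = 705.16 − 395.352 = 309.808.
Because errors are independent across components, Cov(Tᵢ,Tⱼ) = Cov(Xᵢ,Xⱼ); the off-diagonal part of the true-score variance is the same as above.
True-score variance = [20.4²·0.82 + 17²·0.73] − 395.352 = 552.221 − 395.352 = 156.869.
Reliability = 156.869 / 309.808 = 0.5063.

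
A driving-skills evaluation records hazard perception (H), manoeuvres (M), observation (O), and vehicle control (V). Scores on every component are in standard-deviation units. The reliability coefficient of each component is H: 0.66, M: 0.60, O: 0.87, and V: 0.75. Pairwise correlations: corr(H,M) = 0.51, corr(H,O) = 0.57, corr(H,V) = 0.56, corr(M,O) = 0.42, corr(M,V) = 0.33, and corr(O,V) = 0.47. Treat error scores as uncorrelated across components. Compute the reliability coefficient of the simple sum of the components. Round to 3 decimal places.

Var(H+M+O+V) = 4 + 2·[0.51 + 0.57 + 0.56 + 0.42 + 0.33 + 0.47] = 4 + 5.72 = 9.72.
Because errors are independent across components, Cov(Tᵢ,Tⱼ) = Cov(Xᵢ,Xⱼ); the off-diagonal part of the true-score variance is the same as above.
True-score variance = [0.66 + 0.60 + 0.87 + 0.75] + 5.72 = 2.88 + 5.72 = 8.6.
Reliability = 8.6 / 9.72 = 0.885.

0.885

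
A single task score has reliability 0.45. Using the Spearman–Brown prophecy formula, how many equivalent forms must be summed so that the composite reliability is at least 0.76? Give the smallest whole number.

k ≥ ρ*(1−ρ₁)/(ρ₁(1−ρ*)) = 0.76·0.55 / (0.45·0.24) = 3.870.
Smallest integer k = 4.

4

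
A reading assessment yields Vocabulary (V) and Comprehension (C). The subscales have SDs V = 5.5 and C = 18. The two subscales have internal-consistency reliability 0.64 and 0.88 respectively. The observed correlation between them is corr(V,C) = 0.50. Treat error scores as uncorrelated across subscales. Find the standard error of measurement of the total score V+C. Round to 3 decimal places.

7.055

Var(total) = 354.25 + 99 = 453.25.
True-score variance = 304.48 + 99 = 403.48, so reliability = 0.8902.
Error variance = 453.25 − 403.48 = 49.77; SEM = √49.77 = 7.055.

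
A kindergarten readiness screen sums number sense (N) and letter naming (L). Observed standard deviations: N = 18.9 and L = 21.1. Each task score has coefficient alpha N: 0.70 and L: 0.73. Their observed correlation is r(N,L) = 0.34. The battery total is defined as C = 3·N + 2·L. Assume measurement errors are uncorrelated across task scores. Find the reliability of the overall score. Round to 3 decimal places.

Var(C) = 3²·18.9² + 2²·21.1² + 2·[6·18.9·21.1·0.34] = 4995.73 + 1627.06 = 6622.79.
Under uncorrelated errors the observed covariances equal the true-score covariances, so only the own-variance terms attenuate.
True-score variance = [3²·18.9²·0.70 + 2²·21.1²·0.73] + 1627.06 = 3550.44 + 1627.06 = 5177.5.
Reliability = 5177.5 / 6622.79 = 0.782.

0.782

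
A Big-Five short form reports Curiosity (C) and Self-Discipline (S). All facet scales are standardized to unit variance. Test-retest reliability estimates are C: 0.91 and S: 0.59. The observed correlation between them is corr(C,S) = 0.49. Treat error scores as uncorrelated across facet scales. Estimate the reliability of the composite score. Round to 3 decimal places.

Var(C+S) = 2 + 2·[0.49] = 2 + 0.98 = 2.98.
With uncorrelated errors the cross-covariances are all true-score covariance, so they carry over unchanged; only the diagonal terms shrink to ρᵢσᵢ².
True-score variance = [0.91 + 0.59] + 0.98 = 1.5 + 0.98 = 2.48.
Reliability = 2.48 / 2.98 = 0.832.

0.832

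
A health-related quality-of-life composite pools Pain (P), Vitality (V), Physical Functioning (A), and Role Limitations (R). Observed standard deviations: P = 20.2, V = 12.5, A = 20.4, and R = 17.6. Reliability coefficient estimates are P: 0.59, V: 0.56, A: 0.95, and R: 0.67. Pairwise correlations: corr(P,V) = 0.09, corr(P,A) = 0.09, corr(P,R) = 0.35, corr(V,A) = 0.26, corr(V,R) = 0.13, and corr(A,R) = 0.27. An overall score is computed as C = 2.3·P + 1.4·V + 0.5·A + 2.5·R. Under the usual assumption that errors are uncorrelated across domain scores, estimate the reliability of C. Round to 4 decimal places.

Var(C) = 2.3²·20.2² + 1.4²·12.5² + 0.5²·20.4² + 2.5²·17.6² + 2·[3.22·20.2·12.5·0.09 + 1.15·20.2·20.4·0.09 + 5.75·20.2·17.6·0.35 + 0.7·12.5·20.4·0.26 + 3.5·12.5·17.6·0.13 + 1.25·20.4·17.6·0.27] = 4504.82 + 2197.99 = 6702.81.
Because errors are independent across components, Cov(Tᵢ,Tⱼ) = Cov(Xᵢ,Xⱼ); the off-diagonal part of the true-score variance is the same as above.
True-score variance = [2.3²·20.2²·0.59 + 1.4²·12.5²·0.56 + 0.5²·20.4²·0.95 + 2.5²·17.6²·0.67] + 2197.99 = 2840.99 + 2197.99 = 5038.98.
Reliability = 5038.98 / 6702.81 = 0.7518.

0.7518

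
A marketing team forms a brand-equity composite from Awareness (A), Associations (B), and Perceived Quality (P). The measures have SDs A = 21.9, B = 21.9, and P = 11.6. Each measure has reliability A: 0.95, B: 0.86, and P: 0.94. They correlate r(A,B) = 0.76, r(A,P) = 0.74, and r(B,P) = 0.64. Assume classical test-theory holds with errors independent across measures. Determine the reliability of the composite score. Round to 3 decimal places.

Var(A+B+P) = 21.9² + 21.9² + 11.6² + 2·[21.9·21.9·0.76 + 21.9·11.6·0.74 + 21.9·11.6·0.64] = 1093.78 + 1430.16 = 2523.94.
Because errors are independent across components, Cov(Tᵢ,Tⱼ) = Cov(Xᵢ,Xⱼ); the off-diagonal part of the true-score variance is the same as above.
True-score variance = [21.9²·0.95 + 21.9²·0.86 + 11.6²·0.94] + 1430.16 = 994.58 + 1430.16 = 2424.74.
Reliability = 2424.74 / 2523.94 = 0.961.

0.961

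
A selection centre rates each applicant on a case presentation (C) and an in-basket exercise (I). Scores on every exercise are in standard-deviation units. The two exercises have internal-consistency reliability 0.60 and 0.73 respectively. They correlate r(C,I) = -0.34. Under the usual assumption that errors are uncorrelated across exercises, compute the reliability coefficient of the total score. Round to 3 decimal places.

0.492

Var(C+I) = 2 + 2·[(-0.34)] = 2 − 0.68 = 1.32.
Because errors are independent across components, Cov(Tᵢ,Tⱼ) = Cov(Xᵢ,Xⱼ); the off-diagonal part of the true-score variance is the same as above.
True-score variance = [0.60 + 0.73] − 0.68 = 1.33 − 0.68 = 0.65.
Reliability = 0.65 / 1.32 = 0.492.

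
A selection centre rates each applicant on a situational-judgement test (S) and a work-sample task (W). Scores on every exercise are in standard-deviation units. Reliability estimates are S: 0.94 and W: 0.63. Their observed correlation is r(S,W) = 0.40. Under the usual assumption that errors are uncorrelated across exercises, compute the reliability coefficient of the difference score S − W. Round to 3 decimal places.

0.642

Var(S−W) = 1 + 1 − 2·0.40 = 2 − 0.8 = 1.2.
With uncorrelated errors the cross-covariances are all true-score covariance, so they carry over unchanged; only the diagonal terms shrink to ρᵢσᵢ².
True-score variance = [0.94 + 0.63] − 0.8 = 1.57 − 0.8 = 0.77.
Reliability = 0.77 / 1.2 = 0.642.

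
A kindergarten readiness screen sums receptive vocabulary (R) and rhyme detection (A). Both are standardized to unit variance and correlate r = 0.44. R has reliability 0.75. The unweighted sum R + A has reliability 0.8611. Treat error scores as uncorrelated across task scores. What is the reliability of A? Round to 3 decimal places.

0.850

Var(R+A) = 2 + 2·0.44 = 2.880.
True-score variance = ρ_R + ρ_A + 2·0.44, so 0.8611 = (0.75 + ρ_A + 0.88) / 2.880.
ρ_A = 0.8611·2.880 − 0.75 − 0.88 = 0.850.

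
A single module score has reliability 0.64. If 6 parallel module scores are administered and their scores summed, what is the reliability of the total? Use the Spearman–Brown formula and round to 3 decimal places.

0.914

ρ_k = kρ / (1 + (k−1)ρ) = 6·0.64 / (1 + 5·0.64) = 3.840 / 4.200 = 0.914.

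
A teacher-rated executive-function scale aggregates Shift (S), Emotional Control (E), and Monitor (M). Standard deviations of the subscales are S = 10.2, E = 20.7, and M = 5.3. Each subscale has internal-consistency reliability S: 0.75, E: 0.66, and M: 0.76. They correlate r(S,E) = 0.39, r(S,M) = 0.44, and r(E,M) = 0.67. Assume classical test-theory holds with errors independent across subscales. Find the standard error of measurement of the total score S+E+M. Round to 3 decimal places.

13.358

Var(total) = 560.62 + 359.273 = 919.893.
True-score variance = 382.182 + 359.273 = 741.455, so reliability = 0.8060.
Error variance = 919.893 − 741.455 = 178.438; SEM = √178.438 = 13.358.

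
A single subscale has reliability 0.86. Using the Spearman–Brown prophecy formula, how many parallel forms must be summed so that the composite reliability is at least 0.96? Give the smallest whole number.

k ≥ ρ*(1−ρ₁)/(ρ₁(1−ρ*)) = 0.96·0.14 / (0.86·0.04) = 3.907.
Smallest integer k = 4.

4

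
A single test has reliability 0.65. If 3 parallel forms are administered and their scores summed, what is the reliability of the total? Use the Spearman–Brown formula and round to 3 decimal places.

0.848

ρ_k = kρ / (1 + (k−1)ρ) = 3·0.65 / (1 + 2·0.65) = 1.950 / 2.300 = 0.848.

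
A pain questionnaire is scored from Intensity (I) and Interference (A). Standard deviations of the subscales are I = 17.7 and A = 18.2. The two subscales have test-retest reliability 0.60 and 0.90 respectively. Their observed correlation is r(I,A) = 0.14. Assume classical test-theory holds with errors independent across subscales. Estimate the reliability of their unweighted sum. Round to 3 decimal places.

0.784

Var(I+A) = 17.7² + 18.2² + 2·[17.7·18.2·0.14] = 644.53 + 90.1992 = 734.729.
Because errors are independent across components, Cov(Tᵢ,Tⱼ) = Cov(Xᵢ,Xⱼ); the off-diagonal part of the true-score variance is the same as above.
True-score variance = [17.7²·0.60 + 18.2²·0.90] + 90.1992 = 486.09 + 90.1992 = 576.289.
Reliability = 576.289 / 734.729 = 0.784.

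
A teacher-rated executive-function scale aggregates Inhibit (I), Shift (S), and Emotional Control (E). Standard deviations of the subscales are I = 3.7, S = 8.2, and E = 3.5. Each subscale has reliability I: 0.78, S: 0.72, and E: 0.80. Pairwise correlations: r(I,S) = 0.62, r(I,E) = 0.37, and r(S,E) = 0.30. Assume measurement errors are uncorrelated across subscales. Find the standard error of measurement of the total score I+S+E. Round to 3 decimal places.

Var(total) = 93.18 + 64.4246 = 157.605.
True-score variance = 68.891 + 64.4246 = 133.316, so reliability = 0.8459.
Error variance = 157.605 − 133.316 = 24.289; SEM = √24.289 = 4.928.

4.928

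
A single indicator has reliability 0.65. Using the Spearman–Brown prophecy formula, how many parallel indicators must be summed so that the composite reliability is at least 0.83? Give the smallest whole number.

k ≥ ρ*(1−ρ₁)/(ρ₁(1−ρ*)) = 0.83·0.35 / (0.65·0.17) = 2.629.
Smallest integer k = 3.

3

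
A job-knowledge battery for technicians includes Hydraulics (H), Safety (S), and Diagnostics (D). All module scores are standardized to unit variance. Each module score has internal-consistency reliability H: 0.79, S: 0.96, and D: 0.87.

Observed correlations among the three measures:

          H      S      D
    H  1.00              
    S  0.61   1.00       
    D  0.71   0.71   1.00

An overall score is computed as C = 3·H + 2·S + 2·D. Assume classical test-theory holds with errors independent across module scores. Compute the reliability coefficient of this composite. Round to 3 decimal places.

Var(C) = 3² + 2² + 2² + 2·[6·0.61 + 6·0.71 + 4·0.71] = 17 + 21.52 = 38.52.
Under uncorrelated errors the observed covariances equal the true-score covariances, so only the own-variance terms attenuate.
True-score variance = [3²·0.79 + 2²·0.96 + 2²·0.87] + 21.52 = 14.43 + 21.52 = 35.95.
Reliability = 35.95 / 38.52 = 0.933.

0.933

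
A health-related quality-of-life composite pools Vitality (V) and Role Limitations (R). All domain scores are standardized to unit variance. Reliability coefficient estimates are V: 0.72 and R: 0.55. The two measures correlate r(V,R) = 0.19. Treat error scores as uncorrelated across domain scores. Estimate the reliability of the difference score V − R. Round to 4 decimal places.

Var(V−R) = 1 + 1 − 2·0.19 = 2 − 0.38 = 1.62.
Under uncorrelated errors the observed covariances equal the true-score covariances, so only the own-variance terms attenuate.
True-score variance = [0.72 + 0.55] − 0.38 = 1.27 − 0.38 = 0.89.
Reliability = 0.89 / 1.62 = 0.5494.

0.5494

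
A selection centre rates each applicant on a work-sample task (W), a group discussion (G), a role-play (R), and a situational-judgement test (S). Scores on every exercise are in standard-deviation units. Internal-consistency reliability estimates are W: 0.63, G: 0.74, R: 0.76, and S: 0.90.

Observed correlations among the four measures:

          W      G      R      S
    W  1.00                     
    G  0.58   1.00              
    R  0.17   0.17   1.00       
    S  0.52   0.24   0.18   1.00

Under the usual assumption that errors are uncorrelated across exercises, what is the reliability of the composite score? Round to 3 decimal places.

0.874

Var(W+G+R+S) = 4 + 2·[0.58 + 0.17 + 0.52 + 0.17 + 0.24 + 0.18] = 4 + 3.72 = 7.72.
With uncorrelated errors the cross-covariances are all true-score covariance, so they carry over unchanged; only the diagonal terms shrink to ρᵢσᵢ².
True-score variance = [0.63 + 0.74 + 0.76 + 0.90] + 3.72 = 3.03 + 3.72 = 6.75.
Reliability = 6.75 / 7.72 = 0.874.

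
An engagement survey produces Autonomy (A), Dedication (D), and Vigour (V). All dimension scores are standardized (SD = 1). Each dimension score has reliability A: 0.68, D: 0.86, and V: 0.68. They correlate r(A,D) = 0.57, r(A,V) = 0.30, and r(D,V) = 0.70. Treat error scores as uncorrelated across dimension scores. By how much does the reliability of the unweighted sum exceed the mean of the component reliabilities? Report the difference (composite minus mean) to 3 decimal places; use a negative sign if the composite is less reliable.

0.133

Var(sum) = 3 + 3.14 = 6.14; true-score variance = 2.22 + 3.14 = 5.36; composite reliability = 0.8730.
Mean component reliability = 0.7400.
Difference = 0.8730 − 0.7400 = 0.133.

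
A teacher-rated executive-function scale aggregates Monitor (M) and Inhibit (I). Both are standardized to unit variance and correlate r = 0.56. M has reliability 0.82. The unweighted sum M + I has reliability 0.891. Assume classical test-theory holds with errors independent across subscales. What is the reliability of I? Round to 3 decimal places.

0.840

Var(M+I) = 2 + 2·0.56 = 3.120.
True-score variance = ρ_M + ρ_I + 2·0.56, so 0.891 = (0.82 + ρ_I + 1.12) / 3.120.
ρ_I = 0.891·3.120 − 0.82 − 1.12 = 0.840.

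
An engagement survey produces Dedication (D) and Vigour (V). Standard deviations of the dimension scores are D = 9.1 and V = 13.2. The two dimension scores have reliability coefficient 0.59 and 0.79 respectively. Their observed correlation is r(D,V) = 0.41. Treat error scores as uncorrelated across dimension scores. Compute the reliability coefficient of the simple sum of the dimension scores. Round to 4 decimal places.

Var(D+V) = 9.1² + 13.2² + 2·[9.1·13.2·0.41] = 257.05 + 98.4984 = 355.548.
Because errors are independent across components, Cov(Tᵢ,Tⱼ) = Cov(Xᵢ,Xⱼ); the off-diagonal part of the true-score variance is the same as above.
True-score variance = [9.1²·0.59 + 13.2²·0.79] + 98.4984 = 186.507 + 98.4984 = 285.006.
Reliability = 285.006 / 355.548 = 0.8016.

0.8016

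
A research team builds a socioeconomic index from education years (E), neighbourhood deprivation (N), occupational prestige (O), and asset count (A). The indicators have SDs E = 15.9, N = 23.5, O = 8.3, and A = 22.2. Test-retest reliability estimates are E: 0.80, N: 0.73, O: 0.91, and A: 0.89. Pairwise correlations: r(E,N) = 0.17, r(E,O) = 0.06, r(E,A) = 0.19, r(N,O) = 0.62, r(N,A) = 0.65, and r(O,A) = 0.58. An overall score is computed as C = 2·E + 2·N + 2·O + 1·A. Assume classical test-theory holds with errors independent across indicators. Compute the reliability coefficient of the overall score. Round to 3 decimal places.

Var(C) = 2²·15.9² + 2²·23.5² + 2²·8.3² + 22.2² + 2·[4·15.9·23.5·0.17 + 4·15.9·8.3·0.06 + 2·15.9·22.2·0.19 + 4·23.5·8.3·0.62 + 2·23.5·22.2·0.65 + 2·8.3·22.2·0.58] = 3988.64 + 3591.13 = 7579.77.
Because errors are independent across components, Cov(Tᵢ,Tⱼ) = Cov(Xᵢ,Xⱼ); the off-diagonal part of the true-score variance is the same as above.
True-score variance = [2²·15.9²·0.80 + 2²·23.5²·0.73 + 2²·8.3²·0.91 + 22.2²·0.89] + 3591.13 = 3110.95 + 3591.13 = 6702.07.
Reliability = 6702.07 / 7579.77 = 0.884.

0.884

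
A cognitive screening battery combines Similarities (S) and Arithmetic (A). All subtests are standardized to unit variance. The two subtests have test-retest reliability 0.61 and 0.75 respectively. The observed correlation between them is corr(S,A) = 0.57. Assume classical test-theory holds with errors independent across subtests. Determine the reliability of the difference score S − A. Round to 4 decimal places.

Var(S−A) = 1 + 1 − 2·0.57 = 2 − 1.14 = 0.86.
Because errors are independent across components, Cov(Tᵢ,Tⱼ) = Cov(Xᵢ,Xⱼ); the off-diagonal part of the true-score variance is the same as above.
True-score variance = [0.61 + 0.75] − 1.14 = 1.36 − 1.14 = 0.22.
Reliability = 0.22 / 0.86 = 0.2558.

0.2558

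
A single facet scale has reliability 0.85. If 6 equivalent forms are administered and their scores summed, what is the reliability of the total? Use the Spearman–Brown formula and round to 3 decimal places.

ρ_k = kρ / (1 + (k−1)ρ) = 6·0.85 / (1 + 5·0.85) = 5.100 / 5.250 = 0.971.

0.971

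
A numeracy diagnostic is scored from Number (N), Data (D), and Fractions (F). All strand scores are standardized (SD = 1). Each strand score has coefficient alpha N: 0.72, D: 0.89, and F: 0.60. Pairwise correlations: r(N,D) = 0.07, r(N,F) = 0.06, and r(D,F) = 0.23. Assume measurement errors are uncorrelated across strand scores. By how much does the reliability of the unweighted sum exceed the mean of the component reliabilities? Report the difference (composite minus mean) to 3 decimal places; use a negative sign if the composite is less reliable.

0.051

Var(sum) = 3 + 0.72 = 3.72; true-score variance = 2.21 + 0.72 = 2.93; composite reliability = 0.7876.
Mean component reliability = 0.7367.
Difference = 0.7876 − 0.7367 = 0.051.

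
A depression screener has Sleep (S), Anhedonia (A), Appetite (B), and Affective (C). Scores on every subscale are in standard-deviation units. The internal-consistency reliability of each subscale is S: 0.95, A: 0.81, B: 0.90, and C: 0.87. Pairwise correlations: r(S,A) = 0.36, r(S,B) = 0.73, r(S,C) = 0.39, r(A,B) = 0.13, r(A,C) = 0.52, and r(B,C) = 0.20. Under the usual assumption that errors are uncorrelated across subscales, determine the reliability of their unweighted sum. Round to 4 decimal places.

Var(S+A+B+C) = 4 + 2·[0.36 + 0.73 + 0.39 + 0.13 + 0.52 + 0.20] = 4 + 4.66 = 8.66.
Under uncorrelated errors the observed covariances equal the true-score covariances, so only the own-variance terms attenuate.
True-score variance = [0.95 + 0.81 + 0.90 + 0.87] + 4.66 = 3.53 + 4.66 = 8.19.
Reliability = 8.19 / 8.66 = 0.9457.

0.9457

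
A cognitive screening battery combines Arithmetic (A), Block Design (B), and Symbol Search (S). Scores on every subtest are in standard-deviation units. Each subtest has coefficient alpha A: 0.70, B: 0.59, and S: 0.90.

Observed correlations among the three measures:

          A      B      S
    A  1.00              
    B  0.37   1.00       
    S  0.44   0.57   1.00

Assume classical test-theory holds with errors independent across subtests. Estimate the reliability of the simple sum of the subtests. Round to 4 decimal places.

Var(A+B+S) = 3 + 2·[0.37 + 0.44 + 0.57] = 3 + 2.76 = 5.76.
Under uncorrelated errors the observed covariances equal the true-score covariances, so only the own-variance terms attenuate.
True-score variance = [0.70 + 0.59 + 0.90] + 2.76 = 2.19 + 2.76 = 4.95.
Reliability = 4.95 / 5.76 = 0.8594.

0.8594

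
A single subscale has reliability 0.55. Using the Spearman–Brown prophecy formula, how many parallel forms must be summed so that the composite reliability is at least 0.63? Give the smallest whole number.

2

k ≥ ρ*(1−ρ₁)/(ρ₁(1−ρ*)) = 0.63·0.45 / (0.55·0.37) = 1.393.
Smallest integer k = 2.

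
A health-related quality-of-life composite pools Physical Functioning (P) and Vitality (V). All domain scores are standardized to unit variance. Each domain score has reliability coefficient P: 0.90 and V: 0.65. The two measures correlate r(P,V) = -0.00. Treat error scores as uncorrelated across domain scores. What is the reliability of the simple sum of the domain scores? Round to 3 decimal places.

Var(P+V) = 2 + 2·[-0.00] = 2 + 0 = 2.
With uncorrelated errors the cross-covariances are all true-score covariance, so they carry over unchanged; only the diagonal terms shrink to ρᵢσᵢ².
True-score variance = [0.90 + 0.65] + 0 = 1.55 + 0 = 1.55.
Reliability = 1.55 / 2 = 0.775.

0.775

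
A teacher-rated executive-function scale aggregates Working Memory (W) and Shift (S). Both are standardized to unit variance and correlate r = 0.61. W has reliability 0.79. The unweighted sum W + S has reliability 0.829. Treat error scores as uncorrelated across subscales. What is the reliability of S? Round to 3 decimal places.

Var(W+S) = 2 + 2·0.61 = 3.220.
True-score variance = ρ_W + ρ_S + 2·0.61, so 0.829 = (0.79 + ρ_S + 1.22) / 3.220.
ρ_S = 0.829·3.220 − 0.79 − 1.22 = 0.659.

0.659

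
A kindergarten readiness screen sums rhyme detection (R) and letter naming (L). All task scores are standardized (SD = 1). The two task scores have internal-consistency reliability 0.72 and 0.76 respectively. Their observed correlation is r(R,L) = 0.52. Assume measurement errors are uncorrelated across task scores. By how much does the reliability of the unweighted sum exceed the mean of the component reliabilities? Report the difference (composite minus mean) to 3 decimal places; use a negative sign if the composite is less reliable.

Var(sum) = 2 + 1.04 = 3.04; true-score variance = 1.48 + 1.04 = 2.52; composite reliability = 0.8289.
Mean component reliability = 0.7400.
Difference = 0.8289 − 0.7400 = 0.089.

0.089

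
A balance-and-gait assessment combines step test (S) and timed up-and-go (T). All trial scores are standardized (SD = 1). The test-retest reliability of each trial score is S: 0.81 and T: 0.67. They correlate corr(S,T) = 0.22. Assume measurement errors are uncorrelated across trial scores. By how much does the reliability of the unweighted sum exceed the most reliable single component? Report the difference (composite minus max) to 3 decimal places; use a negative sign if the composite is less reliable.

-0.023

Var(sum) = 2 + 0.44 = 2.44; true-score variance = 1.48 + 0.44 = 1.92; composite reliability = 0.7869.
Max component reliability = 0.8100.
Difference = 0.7869 − 0.8100 = -0.023.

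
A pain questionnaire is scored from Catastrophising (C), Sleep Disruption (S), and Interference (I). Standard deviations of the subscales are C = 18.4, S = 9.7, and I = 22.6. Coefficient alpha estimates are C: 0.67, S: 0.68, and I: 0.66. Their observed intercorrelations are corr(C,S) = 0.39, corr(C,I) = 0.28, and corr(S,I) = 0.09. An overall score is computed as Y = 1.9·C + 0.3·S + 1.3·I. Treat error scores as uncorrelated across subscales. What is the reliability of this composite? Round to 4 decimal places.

0.7469

Var(Y) = 1.9²·18.4² + 0.3²·9.7² + 1.3²·22.6² + 2·[0.57·18.4·9.7·0.39 + 2.47·18.4·22.6·0.28 + 0.39·9.7·22.6·0.09] = 2093.85 + 669.931 = 2763.79.
Under uncorrelated errors the observed covariances equal the true-score covariances, so only the own-variance terms attenuate.
True-score variance = [1.9²·18.4²·0.67 + 0.3²·9.7²·0.68 + 1.3²·22.6²·0.66] + 669.931 = 1394.34 + 669.931 = 2064.27.
Reliability = 2064.27 / 2763.79 = 0.7469.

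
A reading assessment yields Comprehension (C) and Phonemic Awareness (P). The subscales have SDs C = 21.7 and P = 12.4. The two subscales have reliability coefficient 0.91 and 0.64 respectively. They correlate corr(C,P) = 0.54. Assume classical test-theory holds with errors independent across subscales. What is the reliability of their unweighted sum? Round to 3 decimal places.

0.893

Var(C+P) = 21.7² + 12.4² + 2·[21.7·12.4·0.54] = 624.65 + 290.606 = 915.256.
With uncorrelated errors the cross-covariances are all true-score covariance, so they carry over unchanged; only the diagonal terms shrink to ρᵢσᵢ².
True-score variance = [21.7²·0.91 + 12.4²·0.64] + 290.606 = 526.916 + 290.606 = 817.523.
Reliability = 817.523 / 915.256 = 0.893.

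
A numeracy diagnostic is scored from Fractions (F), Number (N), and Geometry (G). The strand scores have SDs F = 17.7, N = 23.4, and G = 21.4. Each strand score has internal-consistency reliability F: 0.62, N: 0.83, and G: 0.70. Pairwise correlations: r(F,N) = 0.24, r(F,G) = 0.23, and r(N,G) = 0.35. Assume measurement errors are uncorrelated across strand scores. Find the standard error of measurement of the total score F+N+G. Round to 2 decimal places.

Var(total) = 1318.81 + 723.577 = 2042.39.
True-score variance = 969.287 + 723.577 = 1692.86, so reliability = 0.8289.
Error variance = 2042.39 − 1692.86 = 349.523; SEM = √349.523 = 18.70.

18.70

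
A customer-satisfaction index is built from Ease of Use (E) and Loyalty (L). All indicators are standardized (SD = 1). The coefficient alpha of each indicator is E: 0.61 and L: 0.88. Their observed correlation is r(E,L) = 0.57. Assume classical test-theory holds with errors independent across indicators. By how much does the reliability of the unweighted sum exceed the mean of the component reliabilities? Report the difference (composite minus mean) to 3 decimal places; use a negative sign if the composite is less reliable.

Var(sum) = 2 + 1.14 = 3.14; true-score variance = 1.49 + 1.14 = 2.63; composite reliability = 0.8376.
Mean component reliability = 0.7450.
Difference = 0.8376 − 0.7450 = 0.093.

0.093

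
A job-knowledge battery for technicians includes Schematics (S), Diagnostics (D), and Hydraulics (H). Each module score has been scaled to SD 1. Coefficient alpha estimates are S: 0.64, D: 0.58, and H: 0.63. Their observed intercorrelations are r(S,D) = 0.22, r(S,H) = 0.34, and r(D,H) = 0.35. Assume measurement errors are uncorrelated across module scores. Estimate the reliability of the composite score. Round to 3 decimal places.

0.761

Var(S+D+H) = 3 + 2·[0.22 + 0.34 + 0.35] = 3 + 1.82 = 4.82.
With uncorrelated errors the cross-covariances are all true-score covariance, so they carry over unchanged; only the diagonal terms shrink to ρᵢσᵢ².
True-score variance = [0.64 + 0.58 + 0.63] + 1.82 = 1.85 + 1.82 = 3.67.
Reliability = 3.67 / 4.82 = 0.761.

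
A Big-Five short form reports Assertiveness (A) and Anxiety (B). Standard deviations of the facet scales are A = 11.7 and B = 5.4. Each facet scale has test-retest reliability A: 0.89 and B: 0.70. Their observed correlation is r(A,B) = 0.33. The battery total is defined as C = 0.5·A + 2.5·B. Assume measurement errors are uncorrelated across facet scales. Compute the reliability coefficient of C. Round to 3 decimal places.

Var(C) = 0.5²·11.7² + 2.5²·5.4² + 2·[1.25·11.7·5.4·0.33] = 216.473 + 52.1235 = 268.596.
Under uncorrelated errors the observed covariances equal the true-score covariances, so only the own-variance terms attenuate.
True-score variance = [0.5²·11.7²·0.89 + 2.5²·5.4²·0.70] + 52.1235 = 158.033 + 52.1235 = 210.157.
Reliability = 210.157 / 268.596 = 0.782.

0.782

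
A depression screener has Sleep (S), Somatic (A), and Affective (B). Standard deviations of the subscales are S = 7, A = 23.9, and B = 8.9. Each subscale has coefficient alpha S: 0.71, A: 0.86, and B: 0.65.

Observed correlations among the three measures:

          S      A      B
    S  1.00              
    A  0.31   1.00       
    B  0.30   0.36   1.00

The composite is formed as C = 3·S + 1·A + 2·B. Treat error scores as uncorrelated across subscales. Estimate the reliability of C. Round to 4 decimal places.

0.8532

Var(C) = 3²·7² + 23.9² + 2²·8.9² + 2·[3·7·23.9·0.31 + 6·7·8.9·0.30 + 2·23.9·8.9·0.36] = 1329.05 + 841.76 = 2170.81.
Under uncorrelated errors the observed covariances equal the true-score covariances, so only the own-variance terms attenuate.
True-score variance = [3²·7²·0.71 + 23.9²·0.86 + 2²·8.9²·0.65] + 841.76 = 1010.3 + 841.76 = 1852.06.
Reliability = 1852.06 / 2170.81 = 0.8532.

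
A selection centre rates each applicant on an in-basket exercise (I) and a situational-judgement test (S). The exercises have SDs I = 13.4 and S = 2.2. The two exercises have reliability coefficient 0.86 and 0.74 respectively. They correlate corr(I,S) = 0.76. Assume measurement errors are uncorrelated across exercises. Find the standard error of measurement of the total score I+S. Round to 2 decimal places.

Var(total) = 184.4 + 44.8096 = 229.21.
True-score variance = 158.003 + 44.8096 = 202.813, so reliability = 0.8848.
Error variance = 229.21 − 202.813 = 26.3968; SEM = √26.3968 = 5.14.

5.14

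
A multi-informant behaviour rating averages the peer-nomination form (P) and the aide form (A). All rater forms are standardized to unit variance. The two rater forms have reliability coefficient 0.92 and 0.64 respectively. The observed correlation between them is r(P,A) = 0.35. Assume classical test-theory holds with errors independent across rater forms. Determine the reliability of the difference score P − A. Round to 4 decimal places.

Var(P−A) = 1 + 1 − 2·0.35 = 2 − 0.7 = 1.3.
Because errors are independent across components, Cov(Tᵢ,Tⱼ) = Cov(Xᵢ,Xⱼ); the off-diagonal part of the true-score variance is the same as above.
True-score variance = [0.92 + 0.64] − 0.7 = 1.56 − 0.7 = 0.86.
Reliability = 0.86 / 1.3 = 0.6615.

0.6615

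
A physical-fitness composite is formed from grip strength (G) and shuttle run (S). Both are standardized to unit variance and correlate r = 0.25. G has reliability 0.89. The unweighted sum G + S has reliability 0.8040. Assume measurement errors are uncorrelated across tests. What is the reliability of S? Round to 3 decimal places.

Var(G+S) = 2 + 2·0.25 = 2.500.
True-score variance = ρ_G + ρ_S + 2·0.25, so 0.8040 = (0.89 + ρ_S + 0.50) / 2.500.
ρ_S = 0.8040·2.500 − 0.89 − 0.50 = 0.620.

0.620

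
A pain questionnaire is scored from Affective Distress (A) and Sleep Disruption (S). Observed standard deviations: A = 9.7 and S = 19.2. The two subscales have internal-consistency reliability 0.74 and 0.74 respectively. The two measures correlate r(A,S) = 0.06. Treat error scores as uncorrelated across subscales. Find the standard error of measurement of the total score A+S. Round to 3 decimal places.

Var(total) = 462.73 + 22.3488 = 485.079.
True-score variance = 342.42 + 22.3488 = 364.769, so reliability = 0.7520.
Error variance = 485.079 − 364.769 = 120.31; SEM = √120.31 = 10.969.

10.969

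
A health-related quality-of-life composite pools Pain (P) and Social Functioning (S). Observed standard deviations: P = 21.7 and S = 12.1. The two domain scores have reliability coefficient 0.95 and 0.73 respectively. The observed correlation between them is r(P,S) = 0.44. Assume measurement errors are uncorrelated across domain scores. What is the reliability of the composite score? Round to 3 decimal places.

Var(P+S) = 21.7² + 12.1² + 2·[21.7·12.1·0.44] = 617.3 + 231.062 = 848.362.
Because errors are independent across components, Cov(Tᵢ,Tⱼ) = Cov(Xᵢ,Xⱼ); the off-diagonal part of the true-score variance is the same as above.
True-score variance = [21.7²·0.95 + 12.1²·0.73] + 231.062 = 554.225 + 231.062 = 785.286.
Reliability = 785.286 / 848.362 = 0.926.

0.926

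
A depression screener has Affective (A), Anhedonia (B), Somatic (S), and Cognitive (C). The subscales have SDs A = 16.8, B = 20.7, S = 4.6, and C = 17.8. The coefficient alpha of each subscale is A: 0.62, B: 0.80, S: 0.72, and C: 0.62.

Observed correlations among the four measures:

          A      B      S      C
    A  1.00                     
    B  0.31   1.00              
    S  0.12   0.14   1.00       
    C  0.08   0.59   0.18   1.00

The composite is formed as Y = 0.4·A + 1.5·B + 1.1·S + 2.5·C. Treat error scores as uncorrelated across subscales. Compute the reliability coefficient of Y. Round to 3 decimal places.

Var(Y) = 0.4²·16.8² + 1.5²·20.7² + 1.1²·4.6² + 2.5²·17.8² + 2·[0.6·16.8·20.7·0.31 + 0.44·16.8·4.6·0.12 + 16.8·17.8·0.08 + 1.65·20.7·4.6·0.14 + 3.75·20.7·17.8·0.59 + 2.75·4.6·17.8·0.18] = 3015.11 + 1940.86 = 4955.98.
Under uncorrelated errors the observed covariances equal the true-score covariances, so only the own-variance terms attenuate.
True-score variance = [0.4²·16.8²·0.62 + 1.5²·20.7²·0.80 + 1.1²·4.6²·0.72 + 2.5²·17.8²·0.62] + 1940.86 = 2045.47 + 1940.86 = 3986.33.
Reliability = 3986.33 / 4955.98 = 0.804.

0.804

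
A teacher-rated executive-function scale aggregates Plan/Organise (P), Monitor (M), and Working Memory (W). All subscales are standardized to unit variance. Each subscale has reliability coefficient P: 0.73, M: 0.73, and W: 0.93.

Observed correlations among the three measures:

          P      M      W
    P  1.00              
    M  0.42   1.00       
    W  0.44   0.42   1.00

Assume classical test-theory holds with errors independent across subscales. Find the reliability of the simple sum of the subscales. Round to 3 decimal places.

0.890

Var(P+M+W) = 3 + 2·[0.42 + 0.44 + 0.42] = 3 + 2.56 = 5.56.
Under uncorrelated errors the observed covariances equal the true-score covariances, so only the own-variance terms attenuate.
True-score variance = [0.73 + 0.73 + 0.93] + 2.56 = 2.39 + 2.56 = 4.95.
Reliability = 4.95 / 5.56 = 0.890.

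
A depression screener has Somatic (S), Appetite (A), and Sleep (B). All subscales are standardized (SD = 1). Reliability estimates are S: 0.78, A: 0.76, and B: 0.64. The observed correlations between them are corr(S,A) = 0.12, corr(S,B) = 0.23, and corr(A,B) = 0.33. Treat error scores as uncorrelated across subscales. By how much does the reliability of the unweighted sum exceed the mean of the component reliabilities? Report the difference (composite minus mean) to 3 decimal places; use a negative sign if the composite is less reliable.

Var(sum) = 3 + 1.36 = 4.36; true-score variance = 2.18 + 1.36 = 3.54; composite reliability = 0.8119.
Mean component reliability = 0.7267.
Difference = 0.8119 − 0.7267 = 0.085.

0.085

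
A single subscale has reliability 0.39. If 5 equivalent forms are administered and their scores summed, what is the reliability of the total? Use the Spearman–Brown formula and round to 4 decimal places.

0.7617

ρ_k = kρ / (1 + (k−1)ρ) = 5·0.39 / (1 + 4·0.39) = 1.950 / 2.560 = 0.7617.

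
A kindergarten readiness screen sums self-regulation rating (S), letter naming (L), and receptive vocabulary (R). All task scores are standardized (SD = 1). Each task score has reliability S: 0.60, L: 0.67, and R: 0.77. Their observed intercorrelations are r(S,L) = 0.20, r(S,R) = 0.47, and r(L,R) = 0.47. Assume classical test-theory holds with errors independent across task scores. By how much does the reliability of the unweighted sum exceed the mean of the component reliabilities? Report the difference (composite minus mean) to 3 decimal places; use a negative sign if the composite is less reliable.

Var(sum) = 3 + 2.28 = 5.28; true-score variance = 2.04 + 2.28 = 4.32; composite reliability = 0.8182.
Mean component reliability = 0.6800.
Difference = 0.8182 − 0.6800 = 0.138.

0.138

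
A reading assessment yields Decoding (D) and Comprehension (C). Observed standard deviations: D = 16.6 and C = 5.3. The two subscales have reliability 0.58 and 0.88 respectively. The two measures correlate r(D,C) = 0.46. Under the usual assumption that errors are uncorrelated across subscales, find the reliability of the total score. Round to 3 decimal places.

Var(D+C) = 16.6² + 5.3² + 2·[16.6·5.3·0.46] = 303.65 + 80.9416 = 384.592.
Because errors are independent across components, Cov(Tᵢ,Tⱼ) = Cov(Xᵢ,Xⱼ); the off-diagonal part of the true-score variance is the same as above.
True-score variance = [16.6²·0.58 + 5.3²·0.88] + 80.9416 = 184.544 + 80.9416 = 265.486.
Reliability = 265.486 / 384.592 = 0.690.

0.690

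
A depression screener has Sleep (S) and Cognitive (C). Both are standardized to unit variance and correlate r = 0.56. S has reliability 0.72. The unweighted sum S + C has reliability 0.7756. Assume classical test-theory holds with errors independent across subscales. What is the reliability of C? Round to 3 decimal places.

0.580

Var(S+C) = 2 + 2·0.56 = 3.120.
True-score variance = ρ_S + ρ_C + 2·0.56, so 0.7756 = (0.72 + ρ_C + 1.12) / 3.120.
ρ_C = 0.7756·3.120 − 0.72 − 1.12 = 0.580.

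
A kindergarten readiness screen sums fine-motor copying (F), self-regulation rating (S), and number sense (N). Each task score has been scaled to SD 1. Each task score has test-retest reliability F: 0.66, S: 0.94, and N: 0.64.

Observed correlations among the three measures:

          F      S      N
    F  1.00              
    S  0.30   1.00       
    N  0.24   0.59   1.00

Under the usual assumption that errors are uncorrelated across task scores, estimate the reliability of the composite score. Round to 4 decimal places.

Var(F+S+N) = 3 + 2·[0.30 + 0.24 + 0.59] = 3 + 2.26 = 5.26.
Under uncorrelated errors the observed covariances equal the true-score covariances, so only the own-variance terms attenuate.
True-score variance = [0.66 + 0.94 + 0.64] + 2.26 = 2.24 + 2.26 = 4.5.
Reliability = 4.5 / 5.26 = 0.8555.

0.8555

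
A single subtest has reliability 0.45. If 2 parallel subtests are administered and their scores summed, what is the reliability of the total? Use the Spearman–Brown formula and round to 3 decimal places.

0.621

ρ_k = kρ / (1 + (k−1)ρ) = 2·0.45 / (1 + 1·0.45) = 0.900 / 1.450 = 0.621.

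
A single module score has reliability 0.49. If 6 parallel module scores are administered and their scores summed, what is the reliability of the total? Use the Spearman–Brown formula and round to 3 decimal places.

0.852

ρ_k = kρ / (1 + (k−1)ρ) = 6·0.49 / (1 + 5·0.49) = 2.940 / 3.450 = 0.852.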